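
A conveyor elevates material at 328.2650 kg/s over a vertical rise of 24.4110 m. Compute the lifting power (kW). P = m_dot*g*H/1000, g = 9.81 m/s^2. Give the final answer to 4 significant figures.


P = 328.2650 * 9.81 * 24.4110 / 1000
P = 78.61 kW


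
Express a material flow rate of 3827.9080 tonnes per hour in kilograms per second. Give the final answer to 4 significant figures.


m_dot = 3827.9080 * 1000 / 3600
m_dot = 1063 kg/s


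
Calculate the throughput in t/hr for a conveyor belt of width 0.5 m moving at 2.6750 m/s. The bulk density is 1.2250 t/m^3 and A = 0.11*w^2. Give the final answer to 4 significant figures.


A = 0.11 * 0.5^2 = 0.0275 m^2
C = 0.0275 * 2.6750 * 1.2250 * 3600
C = 324.4 t/hr


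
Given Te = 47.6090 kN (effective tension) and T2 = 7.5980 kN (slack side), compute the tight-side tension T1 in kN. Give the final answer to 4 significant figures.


T1 = Te + T2 = 47.6090 + 7.5980
T1 = 55.21 kN


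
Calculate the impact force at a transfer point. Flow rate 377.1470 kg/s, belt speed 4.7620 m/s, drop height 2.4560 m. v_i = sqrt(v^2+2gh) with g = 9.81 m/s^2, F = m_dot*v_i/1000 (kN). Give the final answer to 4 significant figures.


v_i = sqrt(4.7620^2 + 2*9.81*2.4560) = 8.41804 m/s
F = 377.1470 * 8.41804 / 1000
F = 3.175 kN


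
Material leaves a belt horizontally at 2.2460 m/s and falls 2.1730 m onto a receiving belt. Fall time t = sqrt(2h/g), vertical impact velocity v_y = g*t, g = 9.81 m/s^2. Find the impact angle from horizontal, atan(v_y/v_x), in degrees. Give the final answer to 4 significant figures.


t = sqrt(2*2.1730/9.81) = 0.665595 s
v_y = 9.81 * 0.665595 = 6.52949 m/s
angle = atan(6.52949 / 2.2460) = 71.02 deg


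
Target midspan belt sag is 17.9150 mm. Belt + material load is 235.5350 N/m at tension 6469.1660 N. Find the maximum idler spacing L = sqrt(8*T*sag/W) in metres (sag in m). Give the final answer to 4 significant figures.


sag = 17.9150/1000 = 0.017915 m
L = sqrt(8 * 6469.1660 * 0.017915 / 235.5350)
L = 1.984 m


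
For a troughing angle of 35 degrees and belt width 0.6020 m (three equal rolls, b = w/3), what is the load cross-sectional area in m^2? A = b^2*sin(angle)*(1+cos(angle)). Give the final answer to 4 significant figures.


b = 0.6020/3 = 0.200667 m
A = 0.200667^2 * sin(35 deg) * (1 + cos(35 deg))
A = 0.04202 m^2


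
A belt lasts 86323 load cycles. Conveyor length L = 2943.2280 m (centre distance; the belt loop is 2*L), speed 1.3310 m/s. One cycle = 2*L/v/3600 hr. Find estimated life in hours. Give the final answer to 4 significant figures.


cycle_time = 2 * 2943.2280 / 1.3310 / 3600 = 1.22849 hr
life = 86323 * 1.22849 = 106000 hours


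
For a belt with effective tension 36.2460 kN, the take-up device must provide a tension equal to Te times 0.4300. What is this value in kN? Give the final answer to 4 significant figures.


T_tu = 36.2460 * 0.4300
T_tu = 15.59 kN


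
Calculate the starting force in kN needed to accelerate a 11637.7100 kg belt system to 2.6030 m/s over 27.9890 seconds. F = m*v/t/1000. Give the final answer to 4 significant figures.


F = 11637.7100 * 2.6030 / 27.9890 / 1000
F = 1.082 kN


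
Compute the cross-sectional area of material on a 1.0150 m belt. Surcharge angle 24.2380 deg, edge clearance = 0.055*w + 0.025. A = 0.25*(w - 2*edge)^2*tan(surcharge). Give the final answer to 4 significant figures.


edge = 0.055*1.0150 + 0.025 = 0.080825 m
ew = 1.0150 - 2*0.080825 = 0.85335 m
A = 0.25 * 0.85335^2 * tan(24.2380 deg)
A = 0.08196 m^2


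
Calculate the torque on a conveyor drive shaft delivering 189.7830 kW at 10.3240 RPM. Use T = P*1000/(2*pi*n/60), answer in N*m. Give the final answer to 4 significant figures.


omega = 2*pi*10.3240/60 = 1.08113 rad/s
T = 189.7830*1000 / 1.08113
T = 175500 N*m


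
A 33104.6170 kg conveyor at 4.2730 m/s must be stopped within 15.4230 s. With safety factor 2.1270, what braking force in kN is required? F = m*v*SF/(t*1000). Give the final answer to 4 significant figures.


F = 33104.6170 * 4.2730 / 15.4230 * 2.1270 / 1000
F = 19.51 kN


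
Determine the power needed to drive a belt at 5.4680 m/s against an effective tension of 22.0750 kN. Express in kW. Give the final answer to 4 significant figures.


P = Te * v = 22.0750 * 5.4680
P = 120.7 kW


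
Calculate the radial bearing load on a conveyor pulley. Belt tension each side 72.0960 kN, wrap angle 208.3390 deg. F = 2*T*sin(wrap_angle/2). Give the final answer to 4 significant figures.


F = 2 * 72.0960 * sin(208.3390/2 deg)
F = 139.8 kN


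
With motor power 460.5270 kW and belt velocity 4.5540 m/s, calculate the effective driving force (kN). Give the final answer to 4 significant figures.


Te = P / v = 460.5270 / 4.5540
Te = 101.1 kN


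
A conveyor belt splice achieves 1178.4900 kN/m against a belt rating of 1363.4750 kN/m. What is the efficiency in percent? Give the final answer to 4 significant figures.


Eff = 1178.4900 / 1363.4750 * 100
Eff = 86.43 %


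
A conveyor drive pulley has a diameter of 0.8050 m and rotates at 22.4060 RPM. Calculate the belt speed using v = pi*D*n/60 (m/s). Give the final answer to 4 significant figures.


v = pi * 0.8050 * 22.4060 / 60
v = 0.9444 m/s


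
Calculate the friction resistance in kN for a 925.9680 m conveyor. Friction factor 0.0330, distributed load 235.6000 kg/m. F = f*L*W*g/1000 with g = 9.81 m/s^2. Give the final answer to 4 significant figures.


F = 0.0330 * 925.9680 * 235.6000 * 9.81 / 1000
F = 70.62 kN


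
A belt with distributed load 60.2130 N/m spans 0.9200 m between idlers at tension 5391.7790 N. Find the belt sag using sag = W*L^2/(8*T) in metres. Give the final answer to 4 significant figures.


sag = 60.2130 * 0.9200^2 / (8 * 5391.7790)
sag = 0.001182 m


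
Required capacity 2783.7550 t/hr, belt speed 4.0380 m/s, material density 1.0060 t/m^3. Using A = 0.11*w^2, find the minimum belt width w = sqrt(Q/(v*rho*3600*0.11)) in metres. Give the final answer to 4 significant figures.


A_req = 2783.7550 / (4.0380 * 1.0060 * 3600) = 0.190355 m^2
w = sqrt(0.190355 / 0.11)
w = 1.315 m


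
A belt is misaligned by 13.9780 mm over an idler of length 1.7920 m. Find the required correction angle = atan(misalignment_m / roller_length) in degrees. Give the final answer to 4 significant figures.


misalign_m = 13.9780 / 1000 = 0.013978 m
angle = atan(0.013978 / 1.7920)
angle = 0.4469 deg


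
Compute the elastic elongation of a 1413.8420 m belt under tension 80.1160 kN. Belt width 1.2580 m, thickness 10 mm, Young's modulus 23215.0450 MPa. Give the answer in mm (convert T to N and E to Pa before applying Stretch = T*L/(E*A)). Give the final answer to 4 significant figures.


A = 1.2580 * 0.01 = 0.01258 m^2
Stretch = 80.1160*1000 * 1413.8420 / (23215.0450e6 * 0.01258) * 1000
Stretch = 387.9 mm


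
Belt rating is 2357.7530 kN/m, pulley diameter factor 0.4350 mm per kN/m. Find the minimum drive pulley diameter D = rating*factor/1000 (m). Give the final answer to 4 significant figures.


D = 2357.7530 * 0.4350 / 1000
D = 1.026 m


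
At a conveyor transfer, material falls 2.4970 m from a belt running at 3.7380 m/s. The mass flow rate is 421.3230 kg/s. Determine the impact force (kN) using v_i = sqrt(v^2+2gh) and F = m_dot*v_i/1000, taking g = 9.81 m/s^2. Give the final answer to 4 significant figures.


v_i = sqrt(3.7380^2 + 2*9.81*2.4970) = 7.93497 m/s
F = 421.3230 * 7.93497 / 1000
F = 3.343 kN


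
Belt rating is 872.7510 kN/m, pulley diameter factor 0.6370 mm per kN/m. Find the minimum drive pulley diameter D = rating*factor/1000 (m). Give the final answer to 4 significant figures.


D = 872.7510 * 0.6370 / 1000
D = 0.5559 m


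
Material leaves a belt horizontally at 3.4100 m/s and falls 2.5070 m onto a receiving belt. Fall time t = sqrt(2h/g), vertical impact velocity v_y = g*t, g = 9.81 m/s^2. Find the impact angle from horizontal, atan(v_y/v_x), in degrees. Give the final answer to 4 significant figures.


t = sqrt(2*2.5070/9.81) = 0.71492 s
v_y = 9.81 * 0.71492 = 7.01337 m/s
angle = atan(7.01337 / 3.4100) = 64.07 deg


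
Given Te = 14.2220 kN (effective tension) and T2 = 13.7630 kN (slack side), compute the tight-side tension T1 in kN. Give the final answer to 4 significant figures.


T1 = Te + T2 = 14.2220 + 13.7630
T1 = 27.98 kN


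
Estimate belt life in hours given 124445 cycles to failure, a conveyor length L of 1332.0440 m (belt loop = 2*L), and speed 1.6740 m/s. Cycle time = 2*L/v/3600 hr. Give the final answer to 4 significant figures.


cycle_time = 2 * 1332.0440 / 1.6740 / 3600 = 0.44207 hr
life = 124445 * 0.44207 = 55010 hours


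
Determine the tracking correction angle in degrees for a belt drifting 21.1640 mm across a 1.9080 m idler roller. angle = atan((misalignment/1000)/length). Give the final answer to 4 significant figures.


misalign_m = 21.1640 / 1000 = 0.021164 m
angle = atan(0.021164 / 1.9080)
angle = 0.6355 deg


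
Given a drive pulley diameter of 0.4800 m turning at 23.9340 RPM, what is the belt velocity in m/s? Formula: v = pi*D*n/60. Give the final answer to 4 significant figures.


v = pi * 0.4800 * 23.9340 / 60
v = 0.6015 m/s


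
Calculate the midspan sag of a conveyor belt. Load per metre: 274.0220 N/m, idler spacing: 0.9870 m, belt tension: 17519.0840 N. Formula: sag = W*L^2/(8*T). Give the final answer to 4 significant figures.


sag = 274.0220 * 0.9870^2 / (8 * 17519.0840)
sag = 0.001905 m


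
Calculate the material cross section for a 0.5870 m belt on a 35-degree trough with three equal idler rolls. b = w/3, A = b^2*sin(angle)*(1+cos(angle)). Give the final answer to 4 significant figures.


b = 0.5870/3 = 0.195667 m
A = 0.195667^2 * sin(35 deg) * (1 + cos(35 deg))
A = 0.03995 m^2


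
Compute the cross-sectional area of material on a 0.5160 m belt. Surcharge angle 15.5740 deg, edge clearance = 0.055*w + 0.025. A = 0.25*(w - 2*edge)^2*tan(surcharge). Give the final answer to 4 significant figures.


edge = 0.055*0.5160 + 0.025 = 0.05338 m
ew = 0.5160 - 2*0.05338 = 0.40924 m
A = 0.25 * 0.40924^2 * tan(15.5740 deg)
A = 0.01167 m^2


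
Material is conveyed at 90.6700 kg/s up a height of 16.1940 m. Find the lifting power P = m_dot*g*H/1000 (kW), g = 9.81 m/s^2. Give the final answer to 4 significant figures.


P = 90.6700 * 9.81 * 16.1940 / 1000
P = 14.40 kW


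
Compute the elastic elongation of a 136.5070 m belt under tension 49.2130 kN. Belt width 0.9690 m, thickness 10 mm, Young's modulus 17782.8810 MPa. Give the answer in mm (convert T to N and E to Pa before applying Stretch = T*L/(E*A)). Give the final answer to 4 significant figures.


A = 0.9690 * 0.01 = 0.00969 m^2
Stretch = 49.2130*1000 * 136.5070 / (17782.8810e6 * 0.00969) * 1000
Stretch = 38.99 mm


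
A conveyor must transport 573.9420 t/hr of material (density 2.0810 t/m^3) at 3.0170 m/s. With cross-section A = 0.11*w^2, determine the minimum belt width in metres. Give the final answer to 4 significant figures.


A_req = 573.9420 / (3.0170 * 2.0810 * 3600) = 0.0253932 m^2
w = sqrt(0.0253932 / 0.11)
w = 0.4805 m


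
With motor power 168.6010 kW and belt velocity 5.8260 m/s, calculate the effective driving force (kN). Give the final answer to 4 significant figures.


Te = P / v = 168.6010 / 5.8260
Te = 28.94 kN


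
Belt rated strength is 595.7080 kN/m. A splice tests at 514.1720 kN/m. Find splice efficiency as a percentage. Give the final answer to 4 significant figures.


Eff = 514.1720 / 595.7080 * 100
Eff = 86.31 %


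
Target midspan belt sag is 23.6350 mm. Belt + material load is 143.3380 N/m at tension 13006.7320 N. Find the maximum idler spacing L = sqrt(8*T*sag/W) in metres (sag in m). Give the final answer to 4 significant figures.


sag = 23.6350/1000 = 0.023635 m
L = sqrt(8 * 13006.7320 * 0.023635 / 143.3380)
L = 4.142 m


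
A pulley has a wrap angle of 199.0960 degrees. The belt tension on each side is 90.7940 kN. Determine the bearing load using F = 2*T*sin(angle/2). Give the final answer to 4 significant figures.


F = 2 * 90.7940 * sin(199.0960/2 deg)
F = 179.1 kN


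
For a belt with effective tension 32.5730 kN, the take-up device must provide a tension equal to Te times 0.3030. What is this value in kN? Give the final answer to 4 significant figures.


T_tu = 32.5730 * 0.3030
T_tu = 9.870 kN


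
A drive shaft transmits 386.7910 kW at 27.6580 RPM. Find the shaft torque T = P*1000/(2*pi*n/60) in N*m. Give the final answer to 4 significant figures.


omega = 2*pi*27.6580/60 = 2.89634 rad/s
T = 386.7910*1000 / 2.89634
T = 133500 N*m


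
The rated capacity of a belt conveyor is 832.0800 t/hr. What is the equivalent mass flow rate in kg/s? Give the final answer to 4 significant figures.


m_dot = 832.0800 * 1000 / 3600
m_dot = 231.1 kg/s


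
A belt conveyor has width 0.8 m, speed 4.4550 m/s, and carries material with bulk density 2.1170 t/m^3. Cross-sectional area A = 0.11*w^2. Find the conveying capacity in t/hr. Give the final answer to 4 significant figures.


A = 0.11 * 0.8^2 = 0.0704 m^2
C = 0.0704 * 4.4550 * 2.1170 * 3600
C = 2390 t/hr


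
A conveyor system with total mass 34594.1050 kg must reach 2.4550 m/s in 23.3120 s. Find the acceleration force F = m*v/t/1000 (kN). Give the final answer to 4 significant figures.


F = 34594.1050 * 2.4550 / 23.3120 / 1000
F = 3.643 kN


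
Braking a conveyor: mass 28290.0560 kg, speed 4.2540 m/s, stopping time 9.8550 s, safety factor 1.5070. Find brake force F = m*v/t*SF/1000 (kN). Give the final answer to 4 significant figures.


F = 28290.0560 * 4.2540 / 9.8550 * 1.5070 / 1000
F = 18.40 kN


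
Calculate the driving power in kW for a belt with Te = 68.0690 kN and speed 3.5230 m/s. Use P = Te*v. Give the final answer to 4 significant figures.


P = Te * v = 68.0690 * 3.5230
P = 239.8 kW


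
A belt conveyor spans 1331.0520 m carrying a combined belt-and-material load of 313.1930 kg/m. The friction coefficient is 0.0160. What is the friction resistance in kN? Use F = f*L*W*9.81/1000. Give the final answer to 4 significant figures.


F = 0.0160 * 1331.0520 * 313.1930 * 9.81 / 1000
F = 65.43 kN


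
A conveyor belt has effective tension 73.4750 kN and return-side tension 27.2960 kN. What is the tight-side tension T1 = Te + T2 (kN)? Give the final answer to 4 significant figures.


T1 = Te + T2 = 73.4750 + 27.2960
T1 = 100.8 kN


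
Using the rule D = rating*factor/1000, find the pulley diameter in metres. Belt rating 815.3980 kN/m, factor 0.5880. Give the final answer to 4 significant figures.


D = 815.3980 * 0.5880 / 1000
D = 0.4795 m


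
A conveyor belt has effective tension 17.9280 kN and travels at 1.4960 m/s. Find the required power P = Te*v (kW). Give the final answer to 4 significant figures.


P = Te * v = 17.9280 * 1.4960
P = 26.82 kW


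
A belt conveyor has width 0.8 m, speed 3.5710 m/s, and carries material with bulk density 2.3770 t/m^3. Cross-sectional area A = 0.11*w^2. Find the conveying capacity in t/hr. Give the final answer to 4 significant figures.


A = 0.11 * 0.8^2 = 0.0704 m^2
C = 0.0704 * 3.5710 * 2.3770 * 3600
C = 2151 t/hr


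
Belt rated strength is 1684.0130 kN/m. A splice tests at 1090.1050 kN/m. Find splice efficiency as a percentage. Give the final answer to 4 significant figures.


Eff = 1090.1050 / 1684.0130 * 100
Eff = 64.73 %


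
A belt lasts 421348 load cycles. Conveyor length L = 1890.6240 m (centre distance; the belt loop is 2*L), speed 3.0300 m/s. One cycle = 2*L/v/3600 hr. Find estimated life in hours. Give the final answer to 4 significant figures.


cycle_time = 2 * 1890.6240 / 3.0300 / 3600 = 0.346649 hr
life = 421348 * 0.346649 = 146100 hours


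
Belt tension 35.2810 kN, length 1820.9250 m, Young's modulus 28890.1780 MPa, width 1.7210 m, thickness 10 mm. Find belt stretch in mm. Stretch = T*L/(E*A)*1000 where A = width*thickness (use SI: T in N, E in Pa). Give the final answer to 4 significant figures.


A = 1.7210 * 0.01 = 0.01721 m^2
Stretch = 35.2810*1000 * 1820.9250 / (28890.1780e6 * 0.01721) * 1000
Stretch = 129.2 mm


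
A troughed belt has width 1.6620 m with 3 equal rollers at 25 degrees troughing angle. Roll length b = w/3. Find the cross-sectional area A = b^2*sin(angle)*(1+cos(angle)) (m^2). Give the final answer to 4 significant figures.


b = 1.6620/3 = 0.554 m
A = 0.554^2 * sin(25 deg) * (1 + cos(25 deg))
A = 0.2473 m^2


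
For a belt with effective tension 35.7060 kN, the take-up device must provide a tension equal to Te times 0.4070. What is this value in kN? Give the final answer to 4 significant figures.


T_tu = 35.7060 * 0.4070
T_tu = 14.53 kN


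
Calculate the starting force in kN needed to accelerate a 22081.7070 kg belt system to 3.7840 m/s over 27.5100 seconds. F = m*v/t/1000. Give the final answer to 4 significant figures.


F = 22081.7070 * 3.7840 / 27.5100 / 1000
F = 3.037 kN


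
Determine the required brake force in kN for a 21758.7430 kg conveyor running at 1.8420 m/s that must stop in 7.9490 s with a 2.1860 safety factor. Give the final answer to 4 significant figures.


F = 21758.7430 * 1.8420 / 7.9490 * 2.1860 / 1000
F = 11.02 kN


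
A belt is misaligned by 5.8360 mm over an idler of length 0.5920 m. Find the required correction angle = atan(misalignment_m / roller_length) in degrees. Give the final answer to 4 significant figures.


misalign_m = 5.8360 / 1000 = 0.005836 m
angle = atan(0.005836 / 0.5920)
angle = 0.5648 deg


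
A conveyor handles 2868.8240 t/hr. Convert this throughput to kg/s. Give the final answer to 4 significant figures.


m_dot = 2868.8240 * 1000 / 3600
m_dot = 796.9 kg/s


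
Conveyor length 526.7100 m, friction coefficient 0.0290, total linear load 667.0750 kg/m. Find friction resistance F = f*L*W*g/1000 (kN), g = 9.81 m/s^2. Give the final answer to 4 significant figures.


F = 0.0290 * 526.7100 * 667.0750 * 9.81 / 1000
F = 99.96 kN


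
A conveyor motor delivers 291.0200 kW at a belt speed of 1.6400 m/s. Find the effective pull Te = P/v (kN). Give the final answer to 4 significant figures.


Te = P / v = 291.0200 / 1.6400
Te = 177.5 kN


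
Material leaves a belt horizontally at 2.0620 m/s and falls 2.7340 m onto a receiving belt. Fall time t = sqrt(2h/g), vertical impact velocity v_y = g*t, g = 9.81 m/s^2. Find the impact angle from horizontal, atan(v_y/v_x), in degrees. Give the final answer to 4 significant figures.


t = sqrt(2*2.7340/9.81) = 0.746586 s
v_y = 9.81 * 0.746586 = 7.32401 m/s
angle = atan(7.32401 / 2.0620) = 74.28 deg


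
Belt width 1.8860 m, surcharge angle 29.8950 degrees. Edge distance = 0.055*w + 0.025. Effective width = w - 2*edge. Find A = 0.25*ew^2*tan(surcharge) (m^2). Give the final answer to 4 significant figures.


edge = 0.055*1.8860 + 0.025 = 0.12873 m
ew = 1.8860 - 2*0.12873 = 1.62854 m
A = 0.25 * 1.62854^2 * tan(29.8950 deg)
A = 0.3812 m^2


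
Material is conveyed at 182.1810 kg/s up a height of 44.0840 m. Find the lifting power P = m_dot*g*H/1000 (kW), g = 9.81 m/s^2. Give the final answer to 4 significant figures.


P = 182.1810 * 9.81 * 44.0840 / 1000
P = 78.79 kW


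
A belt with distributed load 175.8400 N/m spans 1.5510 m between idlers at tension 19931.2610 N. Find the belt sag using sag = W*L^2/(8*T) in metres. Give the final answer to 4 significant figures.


sag = 175.8400 * 1.5510^2 / (8 * 19931.2610)
sag = 0.002653 m


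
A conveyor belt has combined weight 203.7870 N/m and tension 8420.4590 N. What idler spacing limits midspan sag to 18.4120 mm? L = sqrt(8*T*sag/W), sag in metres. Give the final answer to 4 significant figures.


sag = 18.4120/1000 = 0.018412 m
L = sqrt(8 * 8420.4590 * 0.018412 / 203.7870)
L = 2.467 m


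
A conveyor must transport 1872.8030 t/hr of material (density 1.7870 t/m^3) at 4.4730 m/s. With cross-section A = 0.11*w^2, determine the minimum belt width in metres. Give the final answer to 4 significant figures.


A_req = 1872.8030 / (4.4730 * 1.7870 * 3600) = 0.0650828 m^2
w = sqrt(0.0650828 / 0.11)
w = 0.7692 m


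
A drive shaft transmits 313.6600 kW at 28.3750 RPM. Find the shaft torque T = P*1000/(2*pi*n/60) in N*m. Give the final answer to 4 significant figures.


omega = 2*pi*28.3750/60 = 2.97142 rad/s
T = 313.6600*1000 / 2.97142
T = 105600 N*m


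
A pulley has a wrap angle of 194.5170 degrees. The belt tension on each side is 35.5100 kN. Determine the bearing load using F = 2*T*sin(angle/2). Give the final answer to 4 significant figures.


F = 2 * 35.5100 * sin(194.5170/2 deg)
F = 70.45 kN


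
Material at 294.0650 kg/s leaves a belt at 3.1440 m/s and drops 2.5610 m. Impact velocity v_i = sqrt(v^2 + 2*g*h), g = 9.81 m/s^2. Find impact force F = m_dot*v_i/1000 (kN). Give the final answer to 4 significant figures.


v_i = sqrt(3.1440^2 + 2*9.81*2.5610) = 7.75445 m/s
F = 294.0650 * 7.75445 / 1000
F = 2.280 kN


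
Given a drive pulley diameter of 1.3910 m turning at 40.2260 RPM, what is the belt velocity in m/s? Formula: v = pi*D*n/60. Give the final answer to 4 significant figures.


v = pi * 1.3910 * 40.2260 / 60
v = 2.930 m/s


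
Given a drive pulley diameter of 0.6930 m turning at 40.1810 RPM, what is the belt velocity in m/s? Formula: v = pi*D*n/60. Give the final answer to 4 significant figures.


v = pi * 0.6930 * 40.1810 / 60
v = 1.458 m/s


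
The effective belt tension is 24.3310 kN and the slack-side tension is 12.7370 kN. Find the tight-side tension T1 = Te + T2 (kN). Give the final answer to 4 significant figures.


T1 = Te + T2 = 24.3310 + 12.7370
T1 = 37.07 kN


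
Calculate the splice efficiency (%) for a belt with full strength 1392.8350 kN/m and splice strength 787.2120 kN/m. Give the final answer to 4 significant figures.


Eff = 787.2120 / 1392.8350 * 100
Eff = 56.52 %


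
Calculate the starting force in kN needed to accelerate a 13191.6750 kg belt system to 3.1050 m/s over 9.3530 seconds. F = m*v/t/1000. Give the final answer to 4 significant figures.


F = 13191.6750 * 3.1050 / 9.3530 / 1000
F = 4.379 kN


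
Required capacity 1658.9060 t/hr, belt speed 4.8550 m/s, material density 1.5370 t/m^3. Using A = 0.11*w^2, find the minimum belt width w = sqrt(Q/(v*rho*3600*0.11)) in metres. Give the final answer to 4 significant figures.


A_req = 1658.9060 / (4.8550 * 1.5370 * 3600) = 0.0617527 m^2
w = sqrt(0.0617527 / 0.11)
w = 0.7493 m


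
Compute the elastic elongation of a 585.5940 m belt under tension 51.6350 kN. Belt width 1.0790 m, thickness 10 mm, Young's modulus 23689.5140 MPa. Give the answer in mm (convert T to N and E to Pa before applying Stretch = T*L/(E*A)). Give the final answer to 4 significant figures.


A = 1.0790 * 0.01 = 0.01079 m^2
Stretch = 51.6350*1000 * 585.5940 / (23689.5140e6 * 0.01079) * 1000
Stretch = 118.3 mm


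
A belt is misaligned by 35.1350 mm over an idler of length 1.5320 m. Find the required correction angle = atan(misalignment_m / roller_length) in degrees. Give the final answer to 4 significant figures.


misalign_m = 35.1350 / 1000 = 0.035135 m
angle = atan(0.035135 / 1.5320)
angle = 1.314 deg


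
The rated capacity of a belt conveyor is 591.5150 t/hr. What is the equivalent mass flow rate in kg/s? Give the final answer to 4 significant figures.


m_dot = 591.5150 * 1000 / 3600
m_dot = 164.3 kg/s


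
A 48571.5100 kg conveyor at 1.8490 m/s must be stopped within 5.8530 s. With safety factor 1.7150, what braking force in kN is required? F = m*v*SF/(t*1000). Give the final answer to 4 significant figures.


F = 48571.5100 * 1.8490 / 5.8530 * 1.7150 / 1000
F = 26.32 kN


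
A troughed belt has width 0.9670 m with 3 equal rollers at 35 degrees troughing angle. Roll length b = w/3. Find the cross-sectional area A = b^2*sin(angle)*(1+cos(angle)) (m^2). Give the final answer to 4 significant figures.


b = 0.9670/3 = 0.322333 m
A = 0.322333^2 * sin(35 deg) * (1 + cos(35 deg))
A = 0.1084 m^2


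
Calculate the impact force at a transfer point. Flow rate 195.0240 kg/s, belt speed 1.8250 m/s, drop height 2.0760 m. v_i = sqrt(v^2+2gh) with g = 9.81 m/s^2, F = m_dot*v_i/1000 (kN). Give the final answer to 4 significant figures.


v_i = sqrt(1.8250^2 + 2*9.81*2.0760) = 6.6379 m/s
F = 195.0240 * 6.6379 / 1000
F = 1.295 kN


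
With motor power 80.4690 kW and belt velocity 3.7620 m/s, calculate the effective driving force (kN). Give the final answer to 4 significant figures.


Te = P / v = 80.4690 / 3.7620
Te = 21.39 kN


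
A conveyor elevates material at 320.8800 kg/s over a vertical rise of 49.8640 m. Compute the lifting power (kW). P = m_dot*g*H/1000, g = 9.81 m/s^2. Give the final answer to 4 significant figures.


P = 320.8800 * 9.81 * 49.8640 / 1000
P = 157.0 kW


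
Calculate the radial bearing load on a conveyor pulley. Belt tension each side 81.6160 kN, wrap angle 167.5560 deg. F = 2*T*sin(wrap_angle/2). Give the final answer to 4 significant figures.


F = 2 * 81.6160 * sin(167.5560/2 deg)
F = 162.3 kN


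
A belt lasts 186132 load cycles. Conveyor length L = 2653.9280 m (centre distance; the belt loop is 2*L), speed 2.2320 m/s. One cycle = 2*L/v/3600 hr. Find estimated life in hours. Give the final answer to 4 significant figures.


cycle_time = 2 * 2653.9280 / 2.2320 / 3600 = 0.660575 hr
life = 186132 * 0.660575 = 123000 hours


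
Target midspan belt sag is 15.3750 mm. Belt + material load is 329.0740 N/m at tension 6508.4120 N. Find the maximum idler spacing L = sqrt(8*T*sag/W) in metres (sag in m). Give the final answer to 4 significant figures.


sag = 15.3750/1000 = 0.015375 m
L = sqrt(8 * 6508.4120 * 0.015375 / 329.0740)
L = 1.560 m


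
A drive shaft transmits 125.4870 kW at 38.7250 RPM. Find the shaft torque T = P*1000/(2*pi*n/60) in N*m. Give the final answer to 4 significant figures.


omega = 2*pi*38.7250/60 = 4.05527 rad/s
T = 125.4870*1000 / 4.05527
T = 30940 N*m


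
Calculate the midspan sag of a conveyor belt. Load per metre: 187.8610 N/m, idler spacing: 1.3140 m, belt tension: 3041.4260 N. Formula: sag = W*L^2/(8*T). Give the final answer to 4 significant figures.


sag = 187.8610 * 1.3140^2 / (8 * 3041.4260)
sag = 0.01333 m


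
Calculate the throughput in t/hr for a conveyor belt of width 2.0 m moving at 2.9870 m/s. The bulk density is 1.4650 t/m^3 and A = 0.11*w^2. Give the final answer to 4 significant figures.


A = 0.11 * 2.0^2 = 0.44 m^2
C = 0.44 * 2.9870 * 1.4650 * 3600
C = 6932 t/hr


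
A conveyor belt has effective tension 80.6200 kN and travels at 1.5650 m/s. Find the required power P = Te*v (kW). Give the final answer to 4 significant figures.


P = Te * v = 80.6200 * 1.5650
P = 126.2 kW


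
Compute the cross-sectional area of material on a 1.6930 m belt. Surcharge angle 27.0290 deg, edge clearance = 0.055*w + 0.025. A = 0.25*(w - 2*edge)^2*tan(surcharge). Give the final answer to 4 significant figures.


edge = 0.055*1.6930 + 0.025 = 0.118115 m
ew = 1.6930 - 2*0.118115 = 1.45677 m
A = 0.25 * 1.45677^2 * tan(27.0290 deg)
A = 0.2707 m^2


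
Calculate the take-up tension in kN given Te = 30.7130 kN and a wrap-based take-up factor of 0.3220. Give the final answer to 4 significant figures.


T_tu = 30.7130 * 0.3220
T_tu = 9.890 kN


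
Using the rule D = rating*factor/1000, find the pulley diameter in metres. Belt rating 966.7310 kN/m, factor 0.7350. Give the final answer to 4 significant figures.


D = 966.7310 * 0.7350 / 1000
D = 0.7105 m


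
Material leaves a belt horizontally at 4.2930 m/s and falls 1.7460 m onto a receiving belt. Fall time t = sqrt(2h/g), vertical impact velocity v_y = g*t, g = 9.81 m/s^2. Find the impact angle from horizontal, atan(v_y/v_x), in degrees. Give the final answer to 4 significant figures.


t = sqrt(2*1.7460/9.81) = 0.596627 s
v_y = 9.81 * 0.596627 = 5.85291 m/s
angle = atan(5.85291 / 4.2930) = 53.74 deg


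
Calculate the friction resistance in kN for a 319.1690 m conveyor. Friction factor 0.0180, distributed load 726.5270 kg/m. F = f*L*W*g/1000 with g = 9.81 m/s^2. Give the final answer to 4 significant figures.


F = 0.0180 * 319.1690 * 726.5270 * 9.81 / 1000
F = 40.95 kN


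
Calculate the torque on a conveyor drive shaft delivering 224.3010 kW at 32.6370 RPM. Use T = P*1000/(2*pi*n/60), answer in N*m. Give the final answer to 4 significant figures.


omega = 2*pi*32.6370/60 = 3.41774 rad/s
T = 224.3010*1000 / 3.41774
T = 65630 N*m


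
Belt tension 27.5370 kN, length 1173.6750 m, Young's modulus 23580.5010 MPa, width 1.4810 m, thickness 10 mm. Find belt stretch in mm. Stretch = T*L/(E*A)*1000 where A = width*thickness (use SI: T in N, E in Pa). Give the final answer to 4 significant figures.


A = 1.4810 * 0.01 = 0.01481 m^2
Stretch = 27.5370*1000 * 1173.6750 / (23580.5010e6 * 0.01481) * 1000
Stretch = 92.55 mm


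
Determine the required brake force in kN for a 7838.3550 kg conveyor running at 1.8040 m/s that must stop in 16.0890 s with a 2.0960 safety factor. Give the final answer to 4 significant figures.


F = 7838.3550 * 1.8040 / 16.0890 * 2.0960 / 1000
F = 1.842 kN


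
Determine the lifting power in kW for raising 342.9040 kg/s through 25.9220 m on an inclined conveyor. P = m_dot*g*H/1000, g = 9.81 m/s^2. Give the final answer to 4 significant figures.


P = 342.9040 * 9.81 * 25.9220 / 1000
P = 87.20 kW


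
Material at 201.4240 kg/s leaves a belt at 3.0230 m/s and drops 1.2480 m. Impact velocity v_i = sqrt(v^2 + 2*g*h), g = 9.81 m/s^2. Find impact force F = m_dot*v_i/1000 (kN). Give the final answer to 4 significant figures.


v_i = sqrt(3.0230^2 + 2*9.81*1.2480) = 5.79865 m/s
F = 201.4240 * 5.79865 / 1000
F = 1.168 kN


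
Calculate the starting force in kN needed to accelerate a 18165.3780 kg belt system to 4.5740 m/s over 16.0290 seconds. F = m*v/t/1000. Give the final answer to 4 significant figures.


F = 18165.3780 * 4.5740 / 16.0290 / 1000
F = 5.184 kN


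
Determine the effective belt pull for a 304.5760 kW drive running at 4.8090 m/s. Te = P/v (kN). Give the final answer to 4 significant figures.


Te = P / v = 304.5760 / 4.8090
Te = 63.33 kN


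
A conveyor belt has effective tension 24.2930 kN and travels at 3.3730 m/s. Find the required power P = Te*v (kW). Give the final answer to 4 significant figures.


P = Te * v = 24.2930 * 3.3730
P = 81.94 kW


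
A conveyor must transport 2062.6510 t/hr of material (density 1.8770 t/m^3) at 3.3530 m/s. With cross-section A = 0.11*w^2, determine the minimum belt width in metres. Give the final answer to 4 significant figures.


A_req = 2062.6510 / (3.3530 * 1.8770 * 3600) = 0.0910386 m^2
w = sqrt(0.0910386 / 0.11)
w = 0.9097 m


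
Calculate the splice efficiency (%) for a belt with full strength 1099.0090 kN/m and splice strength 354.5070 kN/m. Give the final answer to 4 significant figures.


Eff = 354.5070 / 1099.0090 * 100
Eff = 32.26 %


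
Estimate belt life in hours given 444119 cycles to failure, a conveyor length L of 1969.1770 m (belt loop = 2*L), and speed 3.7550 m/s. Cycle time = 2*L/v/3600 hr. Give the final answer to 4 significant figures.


cycle_time = 2 * 1969.1770 / 3.7550 / 3600 = 0.291341 hr
life = 444119 * 0.291341 = 129400 hours


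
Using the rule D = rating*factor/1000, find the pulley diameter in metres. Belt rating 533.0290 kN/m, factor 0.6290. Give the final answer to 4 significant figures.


D = 533.0290 * 0.6290 / 1000
D = 0.3353 m


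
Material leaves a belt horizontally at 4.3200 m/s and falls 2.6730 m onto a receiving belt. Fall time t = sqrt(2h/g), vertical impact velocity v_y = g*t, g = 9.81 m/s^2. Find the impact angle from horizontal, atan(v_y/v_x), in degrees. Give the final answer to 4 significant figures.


t = sqrt(2*2.6730/9.81) = 0.73821 s
v_y = 9.81 * 0.73821 = 7.24184 m/s
angle = atan(7.24184 / 4.3200) = 59.18 deg


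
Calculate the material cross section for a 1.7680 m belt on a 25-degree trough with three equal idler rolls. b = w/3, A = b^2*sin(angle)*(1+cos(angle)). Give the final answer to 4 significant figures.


b = 1.7680/3 = 0.589333 m
A = 0.589333^2 * sin(25 deg) * (1 + cos(25 deg))
A = 0.2798 m^2


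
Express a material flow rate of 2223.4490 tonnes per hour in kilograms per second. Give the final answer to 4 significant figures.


m_dot = 2223.4490 * 1000 / 3600
m_dot = 617.6 kg/s


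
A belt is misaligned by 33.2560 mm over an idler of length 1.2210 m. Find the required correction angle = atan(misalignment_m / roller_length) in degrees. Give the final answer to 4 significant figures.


misalign_m = 33.2560 / 1000 = 0.033256 m
angle = atan(0.033256 / 1.2210)
angle = 1.560 deg


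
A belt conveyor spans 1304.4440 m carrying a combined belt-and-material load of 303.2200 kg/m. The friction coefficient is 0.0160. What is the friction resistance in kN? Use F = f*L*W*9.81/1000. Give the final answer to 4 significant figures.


F = 0.0160 * 1304.4440 * 303.2200 * 9.81 / 1000
F = 62.08 kN


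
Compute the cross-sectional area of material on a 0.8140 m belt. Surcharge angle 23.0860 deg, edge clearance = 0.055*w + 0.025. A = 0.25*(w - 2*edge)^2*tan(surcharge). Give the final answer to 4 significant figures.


edge = 0.055*0.8140 + 0.025 = 0.06977 m
ew = 0.8140 - 2*0.06977 = 0.67446 m
A = 0.25 * 0.67446^2 * tan(23.0860 deg)
A = 0.04847 m^2


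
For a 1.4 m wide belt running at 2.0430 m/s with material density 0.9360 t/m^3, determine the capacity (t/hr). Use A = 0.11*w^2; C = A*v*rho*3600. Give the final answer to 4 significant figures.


A = 0.11 * 1.4^2 = 0.2156 m^2
C = 0.2156 * 2.0430 * 0.9360 * 3600
C = 1484 t/hr


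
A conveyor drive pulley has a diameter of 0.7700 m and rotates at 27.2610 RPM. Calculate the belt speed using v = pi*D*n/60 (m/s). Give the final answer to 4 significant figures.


v = pi * 0.7700 * 27.2610 / 60
v = 1.099 m/s


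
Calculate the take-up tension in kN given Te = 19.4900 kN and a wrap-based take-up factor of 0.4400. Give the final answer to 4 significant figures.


T_tu = 19.4900 * 0.4400
T_tu = 8.576 kN


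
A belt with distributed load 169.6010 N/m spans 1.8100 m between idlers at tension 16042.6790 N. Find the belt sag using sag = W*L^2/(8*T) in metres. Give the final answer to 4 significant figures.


sag = 169.6010 * 1.8100^2 / (8 * 16042.6790)
sag = 0.004329 m


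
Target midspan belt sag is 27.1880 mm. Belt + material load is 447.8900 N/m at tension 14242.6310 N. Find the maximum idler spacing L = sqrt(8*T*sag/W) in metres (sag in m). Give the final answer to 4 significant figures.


sag = 27.1880/1000 = 0.027188 m
L = sqrt(8 * 14242.6310 * 0.027188 / 447.8900)
L = 2.630 m


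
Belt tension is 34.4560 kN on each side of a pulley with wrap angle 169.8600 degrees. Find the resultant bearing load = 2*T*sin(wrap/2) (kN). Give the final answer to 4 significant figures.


F = 2 * 34.4560 * sin(169.8600/2 deg)
F = 68.64 kN


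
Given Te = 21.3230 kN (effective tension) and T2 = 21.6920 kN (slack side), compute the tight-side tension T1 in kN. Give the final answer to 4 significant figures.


T1 = Te + T2 = 21.3230 + 21.6920
T1 = 43.02 kN


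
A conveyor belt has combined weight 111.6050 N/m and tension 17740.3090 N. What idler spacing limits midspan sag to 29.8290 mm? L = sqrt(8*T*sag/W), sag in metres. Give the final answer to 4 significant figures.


sag = 29.8290/1000 = 0.029829 m
L = sqrt(8 * 17740.3090 * 0.029829 / 111.6050)
L = 6.159 m


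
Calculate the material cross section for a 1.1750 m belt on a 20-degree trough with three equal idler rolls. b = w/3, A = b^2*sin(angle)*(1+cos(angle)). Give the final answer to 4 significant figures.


b = 1.1750/3 = 0.391667 m
A = 0.391667^2 * sin(20 deg) * (1 + cos(20 deg))
A = 0.1018 m^2


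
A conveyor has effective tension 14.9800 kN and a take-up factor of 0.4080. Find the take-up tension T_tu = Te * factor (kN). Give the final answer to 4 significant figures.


T_tu = 14.9800 * 0.4080
T_tu = 6.112 kN


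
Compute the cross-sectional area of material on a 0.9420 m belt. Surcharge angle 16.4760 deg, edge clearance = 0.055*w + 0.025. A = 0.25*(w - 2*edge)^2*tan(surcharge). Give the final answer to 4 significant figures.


edge = 0.055*0.9420 + 0.025 = 0.07681 m
ew = 0.9420 - 2*0.07681 = 0.78838 m
A = 0.25 * 0.78838^2 * tan(16.4760 deg)
A = 0.04596 m^2


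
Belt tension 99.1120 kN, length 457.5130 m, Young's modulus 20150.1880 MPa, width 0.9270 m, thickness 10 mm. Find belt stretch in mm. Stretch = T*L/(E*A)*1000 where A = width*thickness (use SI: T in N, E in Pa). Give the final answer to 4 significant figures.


A = 0.9270 * 0.01 = 0.00927 m^2
Stretch = 99.1120*1000 * 457.5130 / (20150.1880e6 * 0.00927) * 1000
Stretch = 242.8 mm


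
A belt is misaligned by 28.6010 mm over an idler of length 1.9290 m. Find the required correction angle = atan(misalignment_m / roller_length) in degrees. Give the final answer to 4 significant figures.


misalign_m = 28.6010 / 1000 = 0.028601 m
angle = atan(0.028601 / 1.9290)
angle = 0.8495 deg


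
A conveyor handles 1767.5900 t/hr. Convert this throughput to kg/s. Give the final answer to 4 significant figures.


m_dot = 1767.5900 * 1000 / 3600
m_dot = 491.0 kg/s


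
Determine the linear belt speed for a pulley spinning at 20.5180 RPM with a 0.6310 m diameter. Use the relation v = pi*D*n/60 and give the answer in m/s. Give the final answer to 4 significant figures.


v = pi * 0.6310 * 20.5180 / 60
v = 0.6779 m/s


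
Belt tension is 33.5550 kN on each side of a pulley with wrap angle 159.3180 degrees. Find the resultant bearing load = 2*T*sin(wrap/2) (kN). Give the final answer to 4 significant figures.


F = 2 * 33.5550 * sin(159.3180/2 deg)
F = 66.02 kN


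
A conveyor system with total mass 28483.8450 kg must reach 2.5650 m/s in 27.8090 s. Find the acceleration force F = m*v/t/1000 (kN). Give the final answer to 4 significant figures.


F = 28483.8450 * 2.5650 / 27.8090 / 1000
F = 2.627 kN


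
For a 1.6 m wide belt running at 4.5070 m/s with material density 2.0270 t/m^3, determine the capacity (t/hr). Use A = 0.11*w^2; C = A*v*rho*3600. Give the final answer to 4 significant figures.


A = 0.11 * 1.6^2 = 0.2816 m^2
C = 0.2816 * 4.5070 * 2.0270 * 3600
C = 9261 t/hr


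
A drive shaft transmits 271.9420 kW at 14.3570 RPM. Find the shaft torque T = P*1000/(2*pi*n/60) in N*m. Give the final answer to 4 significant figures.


omega = 2*pi*14.3570/60 = 1.50346 rad/s
T = 271.9420*1000 / 1.50346
T = 180900 N*m


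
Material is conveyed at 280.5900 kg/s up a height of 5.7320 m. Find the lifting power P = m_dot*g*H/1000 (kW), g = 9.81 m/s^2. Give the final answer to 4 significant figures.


P = 280.5900 * 9.81 * 5.7320 / 1000
P = 15.78 kW


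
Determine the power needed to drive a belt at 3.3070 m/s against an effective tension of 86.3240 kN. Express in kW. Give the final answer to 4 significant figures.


P = Te * v = 86.3240 * 3.3070
P = 285.5 kW


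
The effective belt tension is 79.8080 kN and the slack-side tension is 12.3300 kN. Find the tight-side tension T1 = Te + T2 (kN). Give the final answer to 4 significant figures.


T1 = Te + T2 = 79.8080 + 12.3300
T1 = 92.14 kN


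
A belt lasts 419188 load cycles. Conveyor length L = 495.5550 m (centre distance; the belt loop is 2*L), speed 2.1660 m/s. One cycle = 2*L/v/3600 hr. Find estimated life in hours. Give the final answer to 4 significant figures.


cycle_time = 2 * 495.5550 / 2.1660 / 3600 = 0.127104 hr
life = 419188 * 0.127104 = 53280 hours


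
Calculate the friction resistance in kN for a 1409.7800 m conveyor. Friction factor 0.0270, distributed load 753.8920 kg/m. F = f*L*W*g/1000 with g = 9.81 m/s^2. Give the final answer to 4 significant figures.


F = 0.0270 * 1409.7800 * 753.8920 * 9.81 / 1000
F = 281.5 kN
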